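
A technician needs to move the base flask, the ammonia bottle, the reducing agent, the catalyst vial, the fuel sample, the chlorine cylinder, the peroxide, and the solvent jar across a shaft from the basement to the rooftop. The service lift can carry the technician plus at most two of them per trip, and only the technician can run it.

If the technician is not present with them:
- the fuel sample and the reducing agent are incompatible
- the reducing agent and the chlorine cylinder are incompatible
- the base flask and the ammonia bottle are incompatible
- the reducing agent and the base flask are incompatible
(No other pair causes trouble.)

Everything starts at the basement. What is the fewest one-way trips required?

Counting alone: the technician can take at most 2 across per trip to the rooftop, so moving all 8 needs at least 4 loaded trips out, with a return between consecutive ones — at least 7 crossings.
The safety rule pushes this higher. Following every safe sequence of crossings, the most of the 8 that can be at the rooftop as the service lift arrives there on crossing 7 is 7 — never all 8.
So no plan with fewer than 9 crossings exists, and this one achieves 9:
1. Technician goes to the rooftop with the base flask and the reducing agent.
2. Technician goes back to the basement with the base flask.
3. Technician goes to the rooftop with the base flask and the catalyst vial.
4. Technician goes back to the basement with the reducing agent.
5. Technician goes to the rooftop with the chlorine cylinder and the fuel sample.
6. Technician goes back to the basement alone.
7. Technician goes to the rooftop with the peroxide and the solvent jar.
8. Technician goes back to the basement alone.
9. Technician goes to the rooftop with the ammonia bottle and the reducing agent.

9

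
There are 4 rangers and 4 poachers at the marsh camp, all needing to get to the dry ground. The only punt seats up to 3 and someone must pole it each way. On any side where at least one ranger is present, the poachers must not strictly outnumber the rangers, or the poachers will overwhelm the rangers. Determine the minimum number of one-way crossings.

9

Counting alone: each trip to the dry ground takes at most 3 across and each return brings at least 1 back, so after t trips out (and t−1 returns) at most 3t − (t−1) of the 8 are across; that first reaches 8 at t = 4, so at least 7 crossings are needed.
The safety rule pushes this higher. Following every safe sequence of crossings, the most of the 8 that can be at the dry ground as the punt arrives there on crossing 7 is 7 — never all 8.
So no plan with fewer than 9 crossings exists, and this one achieves 9:
1. 2 poachers → the dry ground.  (the marsh camp: 4R 2P; the dry ground: 0R 2P)
2. 1 poacher ← the marsh camp.  (the marsh camp: 4R 3P; the dry ground: 0R 1P)
3. 3 poachers → the dry ground.  (the marsh camp: 4R 0P; the dry ground: 0R 4P)
4. 1 poacher ← the marsh camp.  (the marsh camp: 4R 1P; the dry ground: 0R 3P)
5. 3 rangers → the dry ground.  (the marsh camp: 1R 1P; the dry ground: 3R 3P)
6. 1 ranger and 1 poacher ← the marsh camp.  (the marsh camp: 2R 2P; the dry ground: 2R 2P)
7. 2 rangers → the dry ground.  (the marsh camp: 0R 2P; the dry ground: 4R 2P)
8. 1 poacher ← the marsh camp.  (the marsh camp: 0R 3P; the dry ground: 4R 1P)
9. 3 poachers → the dry ground.  (the marsh camp: 0R 0P; the dry ground: 4R 4P)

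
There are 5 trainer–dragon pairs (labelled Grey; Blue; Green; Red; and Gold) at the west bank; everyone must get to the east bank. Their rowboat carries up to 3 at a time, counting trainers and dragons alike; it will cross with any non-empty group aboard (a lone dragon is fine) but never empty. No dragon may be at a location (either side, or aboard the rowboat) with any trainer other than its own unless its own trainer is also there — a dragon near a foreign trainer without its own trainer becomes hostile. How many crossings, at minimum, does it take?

11

Counting alone: each trip to the east bank takes at most 3 across and each return brings at least 1 back, so after t trips out (and t−1 returns) at most 3t − (t−1) of the 10 are across; that first reaches 10 at t = 5, so at least 9 crossings are needed.
The safety rule pushes this higher. Following every safe sequence of crossings, the most of the 10 that can be at the east bank as the rowboat arrives there on crossing 9 is 9 — never all 10.
So no plan with fewer than 11 crossings exists, and this one achieves 11:
1. dragon Grey and trainer Grey cross → the east bank.
2. trainer Grey crosses ← the west bank.
3. dragon Blue, dragon Green, and dragon Red cross → the east bank.
4. dragon Grey crosses ← the west bank.
5. trainer Blue, trainer Green, and trainer Red cross → the east bank.
6. dragon Blue and trainer Blue cross ← the west bank.
7. trainer Blue, trainer Gold, and trainer Grey cross → the east bank.
8. dragon Green crosses ← the west bank.
9. dragon Blue and dragon Grey cross → the east bank.
10. dragon Grey crosses ← the west bank.
11. dragon Gold, dragon Green, and dragon Grey cross → the east bank.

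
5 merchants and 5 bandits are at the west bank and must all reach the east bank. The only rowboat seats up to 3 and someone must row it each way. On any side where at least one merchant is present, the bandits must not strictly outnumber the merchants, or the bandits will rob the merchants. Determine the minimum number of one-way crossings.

11

Counting alone: each trip to the east bank takes at most 3 across and each return brings at least 1 back, so after t trips out (and t−1 returns) at most 3t − (t−1) of the 10 are across; that first reaches 10 at t = 5, so at least 9 crossings are needed.
The safety rule pushes this higher. Following every safe sequence of crossings, the most of the 10 that can be at the east bank as the rowboat arrives there on crossing 9 is 9 — never all 10.
So no plan with fewer than 11 crossings exists, and this one achieves 11:
1. 2 bandits → the east bank.  (the west bank: 5M 3B; the east bank: 0M 2B)
2. 1 bandit ← the west bank.  (the west bank: 5M 4B; the east bank: 0M 1B)
3. 3 bandits → the east bank.  (the west bank: 5M 1B; the east bank: 0M 4B)
4. 1 bandit ← the west bank.  (the west bank: 5M 2B; the east bank: 0M 3B)
5. 3 merchants → the east bank.  (the west bank: 2M 2B; the east bank: 3M 3B)
6. 1 merchant and 1 bandit ← the west bank.  (the west bank: 3M 3B; the east bank: 2M 2B)
7. 3 merchants → the east bank.  (the west bank: 0M 3B; the east bank: 5M 2B)
8. 1 bandit ← the west bank.  (the west bank: 0M 4B; the east bank: 5M 1B)
9. 2 bandits → the east bank.  (the west bank: 0M 2B; the east bank: 5M 3B)
10. 1 bandit ← the west bank.  (the west bank: 0M 3B; the east bank: 5M 2B)
11. 3 bandits → the east bank.  (the west bank: 0M 0B; the east bank: 5M 5B)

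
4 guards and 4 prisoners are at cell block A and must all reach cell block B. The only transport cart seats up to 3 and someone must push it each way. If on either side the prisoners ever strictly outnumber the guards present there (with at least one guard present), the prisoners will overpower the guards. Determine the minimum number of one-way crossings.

Counting alone: each trip to cell block B takes at most 3 across and each return brings at least 1 back, so after t trips out (and t−1 returns) at most 3t − (t−1) of the 8 are across; that first reaches 8 at t = 4, so at least 7 crossings are needed.
The safety rule pushes this higher. Following every safe sequence of crossings, the most of the 8 that can be at cell block B as the transport cart arrives there on crossing 7 is 7 — never all 8.
So no plan with fewer than 9 crossings exists, and this one achieves 9:
1. 2 prisoners → cell block B.  (cell block A: 4G 2P; cell block B: 0G 2P)
2. 1 prisoner ← cell block A.  (cell block A: 4G 3P; cell block B: 0G 1P)
3. 3 prisoners → cell block B.  (cell block A: 4G 0P; cell block B: 0G 4P)
4. 1 prisoner ← cell block A.  (cell block A: 4G 1P; cell block B: 0G 3P)
5. 3 guards → cell block B.  (cell block A: 1G 1P; cell block B: 3G 3P)
6. 1 guard and 1 prisoner ← cell block A.  (cell block A: 2G 2P; cell block B: 2G 2P)
7. 2 guards → cell block B.  (cell block A: 0G 2P; cell block B: 4G 2P)
8. 1 prisoner ← cell block A.  (cell block A: 0G 3P; cell block B: 4G 1P)
9. 3 prisoners → cell block B.  (cell block A: 0G 0P; cell block B: 4G 4P)

9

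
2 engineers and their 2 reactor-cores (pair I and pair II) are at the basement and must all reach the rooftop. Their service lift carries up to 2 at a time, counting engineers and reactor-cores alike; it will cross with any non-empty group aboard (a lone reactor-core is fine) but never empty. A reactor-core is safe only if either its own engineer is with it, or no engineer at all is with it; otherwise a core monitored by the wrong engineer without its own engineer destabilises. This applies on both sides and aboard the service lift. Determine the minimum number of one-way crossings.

Counting alone: each trip to the rooftop takes at most 2 across and each return brings at least 1 back, so after t trips out (and t−1 returns) at most 2t − (t−1) of the 4 are across; that first reaches 4 at t = 3, so at least 5 crossings are needed.
The plan below uses exactly 5 crossings, so it is optimal:
1. engineer I and reactor-core I cross → the rooftop.
2. engineer I crosses ← the basement.
3. engineer I and engineer II cross → the rooftop.
4. engineer II crosses ← the basement.
5. engineer II and reactor-core II cross → the rooftop.

5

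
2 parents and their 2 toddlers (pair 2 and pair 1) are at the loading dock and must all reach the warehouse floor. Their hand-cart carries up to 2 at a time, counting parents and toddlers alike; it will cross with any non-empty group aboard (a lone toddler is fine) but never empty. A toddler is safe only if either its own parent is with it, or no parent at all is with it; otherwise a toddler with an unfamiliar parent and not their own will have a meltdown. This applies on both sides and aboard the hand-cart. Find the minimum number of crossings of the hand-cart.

Counting alone: each trip to the warehouse floor takes at most 2 across and each return brings at least 1 back, so after t trips out (and t−1 returns) at most 2t − (t−1) of the 4 are across; that first reaches 4 at t = 3, so at least 5 crossings are needed.
The plan below uses exactly 5 crossings, so it is optimal:
1. parent 2 and toddler 2 cross → the warehouse floor.
2. parent 2 crosses ← the loading dock.
3. parent 1 and parent 2 cross → the warehouse floor.
4. parent 1 crosses ← the loading dock.
5. parent 1 and toddler 1 cross → the warehouse floor.

5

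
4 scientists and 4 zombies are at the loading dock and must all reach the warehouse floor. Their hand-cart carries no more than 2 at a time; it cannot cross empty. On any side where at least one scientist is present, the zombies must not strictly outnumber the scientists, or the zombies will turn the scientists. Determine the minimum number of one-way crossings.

Following every safe sequence of crossings from the start, the most of the 8 that can be at the warehouse floor as the hand-cart arrives there on crossings 1, 3, 5 is 2, 3, 4 respectively; the best ever achieved is 4 of 8.
From crossing 7 on, no configuration arises that was not already reachable earlier: only 11 distinct safe configurations (who is on which side, and where the hand-cart is) can ever be reached, none of them has everyone across, and every continuation just revisits them. They are: 0 scientists + 0 zombies across (hand-cart back at the start); 0 scientists + 1 zombie across (hand-cart there); 0 scientists + 1 zombie across (hand-cart back at the start); 0 scientists + 2 zombies across (hand-cart there); 0 scientists + 2 zombies across (hand-cart back at the start); 0 scientists + 3 zombies across (hand-cart there); 0 scientists + 3 zombies across (hand-cart back at the start); 0 scientists + 4 zombies across (hand-cart there); 1 scientist + 1 zombie across (hand-cart there); 1 scientist + 1 zombie across (hand-cart back at the start); 2 scientists + 2 zombies across (hand-cart there). So no valid plan exists.

impossible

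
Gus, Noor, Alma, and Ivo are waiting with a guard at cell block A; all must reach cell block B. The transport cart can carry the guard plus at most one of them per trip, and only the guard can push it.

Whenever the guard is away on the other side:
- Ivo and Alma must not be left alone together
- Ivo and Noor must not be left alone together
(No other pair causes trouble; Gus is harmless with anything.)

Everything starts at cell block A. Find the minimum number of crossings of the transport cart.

9

Counting alone: the guard can take at most 1 across per trip to cell block B, so moving all 4 needs at least 4 loaded trips out, with a return between consecutive ones — at least 7 crossings.
The safety rule pushes this higher. Following every safe sequence of crossings, the most of the 4 that can be at cell block B as the transport cart arrives there on crossing 7 is 3 — never all 4.
So no plan with fewer than 9 crossings exists, and this one achieves 9:
1. Guard goes to cell block B with Ivo.
2. Guard goes back to cell block A alone.
3. Guard goes to cell block B with Gus.
4. Guard goes back to cell block A alone.
5. Guard goes to cell block B with Noor.
6. Guard goes back to cell block A with Ivo.
7. Guard goes to cell block B with Alma.
8. Guard goes back to cell block A alone.
9. Guard goes to cell block B with Ivo.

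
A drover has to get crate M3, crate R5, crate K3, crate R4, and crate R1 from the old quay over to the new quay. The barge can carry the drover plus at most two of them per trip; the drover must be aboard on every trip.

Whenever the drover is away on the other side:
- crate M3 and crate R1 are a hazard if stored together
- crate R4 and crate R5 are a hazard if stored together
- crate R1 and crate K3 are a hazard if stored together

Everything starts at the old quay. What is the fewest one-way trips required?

Counting alone: the drover can take at most 2 across per trip to the new quay, so moving all 5 needs at least 3 loaded trips out, with a return between consecutive ones — at least 5 crossings.
The plan below uses exactly 5 crossings, so it is optimal:
1. Drover goes to the new quay with crate R1 and crate R5.  [the old quay: crate K3, crate M3, crate R4 | the new quay: crate R1, crate R5]
2. Drover goes back to the old quay alone.  [the old quay: crate K3, crate M3, crate R4 | the new quay: crate R1, crate R5]
3. Drover goes to the new quay with crate K3 and crate M3.  [the old quay: crate R4 | the new quay: crate K3, crate M3, crate R1, crate R5]
4. Drover goes back to the old quay with crate R1.  [the old quay: crate R1, crate R4 | the new quay: crate K3, crate M3, crate R5]
5. Drover goes to the new quay with crate R1 and crate R4.  [the old quay: — | the new quay: crate K3, crate M3, crate R1, crate R4, crate R5]

5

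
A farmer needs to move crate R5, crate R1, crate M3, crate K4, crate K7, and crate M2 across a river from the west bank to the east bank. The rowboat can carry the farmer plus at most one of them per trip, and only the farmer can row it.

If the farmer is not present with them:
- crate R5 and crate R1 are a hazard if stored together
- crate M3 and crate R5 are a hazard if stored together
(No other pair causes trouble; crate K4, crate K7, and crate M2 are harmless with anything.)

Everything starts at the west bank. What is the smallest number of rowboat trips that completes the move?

13

Counting alone: the farmer can take at most 1 across per trip to the east bank, so moving all 6 needs at least 6 loaded trips out, with a return between consecutive ones — at least 11 crossings.
The safety rule pushes this higher. Following every safe sequence of crossings, the most of the 6 that can be at the east bank as the rowboat arrives there on crossing 11 is 5 — never all 6.
So no plan with fewer than 13 crossings exists, and this one achieves 13:
1. Farmer goes to the east bank with crate R5.
2. Farmer goes back to the west bank alone.
3. Farmer goes to the east bank with crate R1.
4. Farmer goes back to the west bank with crate R5.
5. Farmer goes to the east bank with crate M3.
6. Farmer goes back to the west bank alone.
7. Farmer goes to the east bank with crate K4.
8. Farmer goes back to the west bank alone.
9. Farmer goes to the east bank with crate K7.
10. Farmer goes back to the west bank alone.
11. Farmer goes to the east bank with crate M2.
12. Farmer goes back to the west bank alone.
13. Farmer goes to the east bank with crate R5.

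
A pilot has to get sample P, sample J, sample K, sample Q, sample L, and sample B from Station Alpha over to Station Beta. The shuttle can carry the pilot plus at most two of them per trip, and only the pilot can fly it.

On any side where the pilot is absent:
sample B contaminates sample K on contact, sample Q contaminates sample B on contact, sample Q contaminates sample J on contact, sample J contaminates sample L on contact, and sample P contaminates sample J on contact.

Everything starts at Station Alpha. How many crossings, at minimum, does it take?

7

Counting alone: the pilot can take at most 2 across per trip to Station Beta, so moving all 6 needs at least 3 loaded trips out, with a return between consecutive ones — at least 5 crossings.
The safety rule pushes this higher. Following every safe sequence of crossings, the most of the 6 that can be at Station Beta as the shuttle arrives there on crossing 5 is 5 — never all 6.
So no plan with fewer than 7 crossings exists, and this one achieves 7:
1. Pilot goes to Station Beta with sample B and sample J.
2. Pilot goes back to Station Alpha alone.
3. Pilot goes to Station Beta with sample K and sample P.
4. Pilot goes back to Station Alpha with sample B and sample J.
5. Pilot goes to Station Beta with sample L and sample Q.
6. Pilot goes back to Station Alpha alone.
7. Pilot goes to Station Beta with sample B and sample J.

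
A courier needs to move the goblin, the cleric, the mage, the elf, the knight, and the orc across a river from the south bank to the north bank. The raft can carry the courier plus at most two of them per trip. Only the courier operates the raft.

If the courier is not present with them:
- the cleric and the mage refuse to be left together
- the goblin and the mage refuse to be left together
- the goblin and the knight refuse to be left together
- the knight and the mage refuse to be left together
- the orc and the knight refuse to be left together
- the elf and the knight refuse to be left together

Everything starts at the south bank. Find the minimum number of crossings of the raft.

Counting alone: the courier can take at most 2 across per trip to the north bank, so moving all 6 needs at least 3 loaded trips out, with a return between consecutive ones — at least 5 crossings.
The safety rule pushes this higher. Following every safe sequence of crossings, the most of the 6 that can be at the north bank as the raft arrives there on crossings 5, 7 is 4, 5 respectively — never all 6.
So no plan with fewer than 9 crossings exists, and this one achieves 9:
1. Courier goes to the north bank with the knight and the mage.  [the south bank: the cleric, the elf, the goblin, the orc | the north bank: the knight, the mage]
2. Courier goes back to the south bank with the mage.  [the south bank: the cleric, the elf, the goblin, the mage, the orc | the north bank: the knight]
3. Courier goes to the north bank with the cleric and the goblin.  [the south bank: the elf, the mage, the orc | the north bank: the cleric, the goblin, the knight]
4. Courier goes back to the south bank with the goblin.  [the south bank: the elf, the goblin, the mage, the orc | the north bank: the cleric, the knight]
5. Courier goes to the north bank with the elf and the goblin.  [the south bank: the mage, the orc | the north bank: the cleric, the elf, the goblin, the knight]
6. Courier goes back to the south bank with the knight.  [the south bank: the knight, the mage, the orc | the north bank: the cleric, the elf, the goblin]
7. Courier goes to the north bank with the mage and the orc.  [the south bank: the knight | the north bank: the cleric, the elf, the goblin, the mage, the orc]
8. Courier goes back to the south bank with the mage.  [the south bank: the knight, the mage | the north bank: the cleric, the elf, the goblin, the orc]
9. Courier goes to the north bank with the knight and the mage.  [the south bank: — | the north bank: the cleric, the elf, the goblin, the knight, the mage, the orc]

9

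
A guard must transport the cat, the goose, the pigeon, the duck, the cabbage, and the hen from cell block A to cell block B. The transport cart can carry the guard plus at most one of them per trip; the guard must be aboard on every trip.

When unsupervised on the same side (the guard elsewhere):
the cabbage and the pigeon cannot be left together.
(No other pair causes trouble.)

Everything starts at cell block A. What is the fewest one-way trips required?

Counting alone: the guard can take at most 1 across per trip to cell block B, so moving all 6 needs at least 6 loaded trips out, with a return between consecutive ones — at least 11 crossings.
The plan below uses exactly 11 crossings, so it is optimal:
1. Guard goes to cell block B with the pigeon.
2. Guard goes back to cell block A alone.
3. Guard goes to cell block B with the cat.
4. Guard goes back to cell block A alone.
5. Guard goes to cell block B with the goose.
6. Guard goes back to cell block A alone.
7. Guard goes to cell block B with the duck.
8. Guard goes back to cell block A alone.
9. Guard goes to cell block B with the hen.
10. Guard goes back to cell block A alone.
11. Guard goes to cell block B with the cabbage.

11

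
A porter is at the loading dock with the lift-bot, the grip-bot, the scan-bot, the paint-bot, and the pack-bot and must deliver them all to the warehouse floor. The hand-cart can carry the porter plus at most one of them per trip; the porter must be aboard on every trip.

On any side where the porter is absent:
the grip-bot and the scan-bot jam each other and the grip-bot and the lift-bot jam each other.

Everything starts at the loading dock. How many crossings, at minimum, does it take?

Counting alone: the porter can take at most 1 across per trip to the warehouse floor, so moving all 5 needs at least 5 loaded trips out, with a return between consecutive ones — at least 9 crossings.
The safety rule pushes this higher. Following every safe sequence of crossings, the most of the 5 that can be at the warehouse floor as the hand-cart arrives there on crossing 9 is 4 — never all 5.
So no plan with fewer than 11 crossings exists, and this one achieves 11:
1. Porter goes to the warehouse floor with the grip-bot.
2. Porter goes back to the loading dock alone.
3. Porter goes to the warehouse floor with the lift-bot.
4. Porter goes back to the loading dock with the grip-bot.
5. Porter goes to the warehouse floor with the scan-bot.
6. Porter goes back to the loading dock alone.
7. Porter goes to the warehouse floor with the paint-bot.
8. Porter goes back to the loading dock alone.
9. Porter goes to the warehouse floor with the pack-bot.
10. Porter goes back to the loading dock alone.
11. Porter goes to the warehouse floor with the grip-bot.

11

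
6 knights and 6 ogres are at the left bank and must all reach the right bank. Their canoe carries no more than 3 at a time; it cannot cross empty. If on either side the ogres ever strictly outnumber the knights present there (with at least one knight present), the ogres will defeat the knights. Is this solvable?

No

Following every safe sequence of crossings from the start, the most of the 12 that can be at the right bank as the canoe arrives there on crossings 1, 3, 5 is 3, 5, 6 respectively; the best ever achieved is 6 of 12.
From crossing 7 on, no configuration arises that was not already reachable earlier: only 17 distinct safe configurations (who is on which side, and where the canoe is) can ever be reached, none of them has everyone across, and every continuation just revisits them. They are: 0 knights + 0 ogres across (canoe back at the start); 0 knights + 1 ogre across (canoe there); 0 knights + 1 ogre across (canoe back at the start); 0 knights + 2 ogres across (canoe there); 0 knights + 2 ogres across (canoe back at the start); 0 knights + 3 ogres across (canoe there); 0 knights + 3 ogres across (canoe back at the start); 0 knights + 4 ogres across (canoe there); 0 knights + 4 ogres across (canoe back at the start); 0 knights + 5 ogres across (canoe there); 0 knights + 5 ogres across (canoe back at the start); 0 knights + 6 ogres across (canoe there); 1 knight + 1 ogre across (canoe there); 1 knight + 1 ogre across (canoe back at the start); 2 knights + 2 ogres across (canoe there); 2 knights + 2 ogres across (canoe back at the start); 3 knights + 3 ogres across (canoe there). So no valid plan exists.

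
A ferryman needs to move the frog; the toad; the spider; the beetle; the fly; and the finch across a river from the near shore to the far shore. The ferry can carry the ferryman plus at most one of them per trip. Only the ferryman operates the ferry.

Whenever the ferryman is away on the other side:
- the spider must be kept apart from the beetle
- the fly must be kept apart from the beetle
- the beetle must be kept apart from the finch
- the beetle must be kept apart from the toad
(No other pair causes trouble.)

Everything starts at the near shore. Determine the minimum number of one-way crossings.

impossible

Following every safe sequence of crossings from the start, the most of the 6 that can be at the far shore as the ferry arrives there on crossings 1, 3, 5 is 1, 2, 3 respectively; the best ever achieved is 3 of 6.
From crossing 7 on, no configuration arises that was not already reachable earlier: only 22 distinct safe configurations (who is on which side, and where the ferry is) can ever be reached, none of them has everyone across, and every continuation just revisits them. So no valid plan exists.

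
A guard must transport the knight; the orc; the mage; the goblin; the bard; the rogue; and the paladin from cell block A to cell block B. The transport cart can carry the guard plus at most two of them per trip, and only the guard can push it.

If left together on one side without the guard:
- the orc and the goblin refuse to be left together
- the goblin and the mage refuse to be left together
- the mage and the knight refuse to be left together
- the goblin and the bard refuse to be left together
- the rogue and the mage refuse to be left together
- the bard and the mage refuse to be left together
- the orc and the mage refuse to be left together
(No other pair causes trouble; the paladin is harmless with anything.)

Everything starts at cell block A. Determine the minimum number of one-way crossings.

Counting alone: the guard can take at most 2 across per trip to cell block B, so moving all 7 needs at least 4 loaded trips out, with a return between consecutive ones — at least 7 crossings.
The safety rule pushes this higher. Following every safe sequence of crossings, the most of the 7 that can be at cell block B as the transport cart arrives there on crossings 7, 9 is 5, 6 respectively — never all 7.
So no plan with fewer than 11 crossings exists, and this one achieves 11:
1. Guard goes to cell block B with the goblin and the mage.  [cell block A: the bard, the knight, the orc, the paladin, the rogue | cell block B: the goblin, the mage]
2. Guard goes back to cell block A with the mage.  [cell block A: the bard, the knight, the mage, the orc, the paladin, the rogue | cell block B: the goblin]
3. Guard goes to cell block B with the knight and the mage.  [cell block A: the bard, the orc, the paladin, the rogue | cell block B: the goblin, the knight, the mage]
4. Guard goes back to cell block A with the mage.  [cell block A: the bard, the mage, the orc, the paladin, the rogue | cell block B: the goblin, the knight]
5. Guard goes to cell block B with the mage and the rogue.  [cell block A: the bard, the orc, the paladin | cell block B: the goblin, the knight, the mage, the rogue]
6. Guard goes back to cell block A with the mage.  [cell block A: the bard, the mage, the orc, the paladin | cell block B: the goblin, the knight, the rogue]
7. Guard goes to cell block B with the bard and the orc.  [cell block A: the mage, the paladin | cell block B: the bard, the goblin, the knight, the orc, the rogue]
8. Guard goes back to cell block A with the goblin.  [cell block A: the goblin, the mage, the paladin | cell block B: the bard, the knight, the orc, the rogue]
9. Guard goes to cell block B with the mage and the paladin.  [cell block A: the goblin | cell block B: the bard, the knight, the mage, the orc, the paladin, the rogue]
10. Guard goes back to cell block A with the mage.  [cell block A: the goblin, the mage | cell block B: the bard, the knight, the orc, the paladin, the rogue]
11. Guard goes to cell block B with the goblin and the mage.  [cell block A: — | cell block B: the bard, the goblin, the knight, the mage, the orc, the paladin, the rogue]

11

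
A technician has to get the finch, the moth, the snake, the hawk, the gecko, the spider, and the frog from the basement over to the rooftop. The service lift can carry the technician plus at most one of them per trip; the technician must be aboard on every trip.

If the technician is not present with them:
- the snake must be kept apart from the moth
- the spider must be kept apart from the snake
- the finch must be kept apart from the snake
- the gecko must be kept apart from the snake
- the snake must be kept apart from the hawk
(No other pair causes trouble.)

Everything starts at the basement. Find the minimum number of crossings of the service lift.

Following every safe sequence of crossings from the start, the most of the 7 that can be at the rooftop as the service lift arrives there on crossings 1, 3, 5 is 1, 2, 3 respectively; the best ever achieved is 3 of 7.
From crossing 7 on, no configuration arises that was not already reachable earlier: only 26 distinct safe configurations (who is on which side, and where the service lift is) can ever be reached, none of them has everyone across, and every continuation just revisits them. So no valid plan exists.

impossible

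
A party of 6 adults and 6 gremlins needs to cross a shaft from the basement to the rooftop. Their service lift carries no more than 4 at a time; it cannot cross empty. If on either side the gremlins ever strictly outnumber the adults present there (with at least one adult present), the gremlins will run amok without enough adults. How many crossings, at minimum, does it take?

Counting alone: each trip to the rooftop takes at most 4 across and each return brings at least 1 back, so after t trips out (and t−1 returns) at most 4t − (t−1) of the 12 are across; that first reaches 12 at t = 4, so at least 7 crossings are needed.
The safety rule pushes this higher. Following every safe sequence of crossings, the most of the 12 that can be at the rooftop as the service lift arrives there on crossing 7 is 11 — never all 12.
So no plan with fewer than 9 crossings exists, and this one achieves 9:
1. 2 gremlins → the rooftop.  (the basement: 6A 4G; the rooftop: 0A 2G)
2. 1 gremlin ← the basement.  (the basement: 6A 5G; the rooftop: 0A 1G)
3. 4 gremlins → the rooftop.  (the basement: 6A 1G; the rooftop: 0A 5G)
4. 1 gremlin ← the basement.  (the basement: 6A 2G; the rooftop: 0A 4G)
5. 4 adults → the rooftop.  (the basement: 2A 2G; the rooftop: 4A 4G)
6. 1 adult and 1 gremlin ← the basement.  (the basement: 3A 3G; the rooftop: 3A 3G)
7. 2 adults and 2 gremlins → the rooftop.  (the basement: 1A 1G; the rooftop: 5A 5G)
8. 1 adult and 1 gremlin ← the basement.  (the basement: 2A 2G; the rooftop: 4A 4G)
9. 2 adults and 2 gremlins → the rooftop.  (the basement: 0A 0G; the rooftop: 6A 6G)

9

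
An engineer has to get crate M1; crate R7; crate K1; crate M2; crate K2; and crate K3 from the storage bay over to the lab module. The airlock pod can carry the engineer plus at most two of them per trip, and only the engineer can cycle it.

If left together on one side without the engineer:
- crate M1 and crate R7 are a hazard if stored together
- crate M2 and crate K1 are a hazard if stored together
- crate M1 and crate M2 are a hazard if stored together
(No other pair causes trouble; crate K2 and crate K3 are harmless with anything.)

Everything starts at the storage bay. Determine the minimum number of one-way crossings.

5

Counting alone: the engineer can take at most 2 across per trip to the lab module, so moving all 6 needs at least 3 loaded trips out, with a return between consecutive ones — at least 5 crossings.
The plan below uses exactly 5 crossings, so it is optimal:
1. Engineer goes to the lab module with crate K1 and crate M1.
2. Engineer goes back to the storage bay alone.
3. Engineer goes to the lab module with crate K2 and crate K3.
4. Engineer goes back to the storage bay alone.
5. Engineer goes to the lab module with crate M2 and crate R7.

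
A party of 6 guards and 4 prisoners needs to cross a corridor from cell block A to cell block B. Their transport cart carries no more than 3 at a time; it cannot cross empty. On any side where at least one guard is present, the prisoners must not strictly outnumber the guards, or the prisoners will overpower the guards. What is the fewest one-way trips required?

9

Counting alone: each trip to cell block B takes at most 3 across and each return brings at least 1 back, so after t trips out (and t−1 returns) at most 3t − (t−1) of the 10 are across; that first reaches 10 at t = 5, so at least 9 crossings are needed.
The plan below uses exactly 9 crossings, so it is optimal:
1. 2 prisoners → cell block B.  (cell block A: 6G 2P; cell block B: 0G 2P)
2. 1 prisoner ← cell block A.  (cell block A: 6G 3P; cell block B: 0G 1P)
3. 3 prisoners → cell block B.  (cell block A: 6G 0P; cell block B: 0G 4P)
4. 1 prisoner ← cell block A.  (cell block A: 6G 1P; cell block B: 0G 3P)
5. 3 guards → cell block B.  (cell block A: 3G 1P; cell block B: 3G 3P)
6. 1 prisoner ← cell block A.  (cell block A: 3G 2P; cell block B: 3G 2P)
7. 1 guard and 2 prisoners → cell block B.  (cell block A: 2G 0P; cell block B: 4G 4P)
8. 1 prisoner ← cell block A.  (cell block A: 2G 1P; cell block B: 4G 3P)
9. 2 guards and 1 prisoner → cell block B.  (cell block A: 0G 0P; cell block B: 6G 4P)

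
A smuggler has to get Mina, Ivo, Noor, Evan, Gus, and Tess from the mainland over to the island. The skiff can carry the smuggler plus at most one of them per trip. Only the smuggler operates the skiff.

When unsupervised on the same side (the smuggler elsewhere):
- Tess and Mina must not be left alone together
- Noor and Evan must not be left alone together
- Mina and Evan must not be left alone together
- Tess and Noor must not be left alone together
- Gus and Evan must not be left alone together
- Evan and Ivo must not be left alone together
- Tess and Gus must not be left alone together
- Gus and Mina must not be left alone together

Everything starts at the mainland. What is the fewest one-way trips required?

impossible

Whatever the first load, the items left behind include a forbidden pair without the smuggler. No opening move is safe, so no plan exists.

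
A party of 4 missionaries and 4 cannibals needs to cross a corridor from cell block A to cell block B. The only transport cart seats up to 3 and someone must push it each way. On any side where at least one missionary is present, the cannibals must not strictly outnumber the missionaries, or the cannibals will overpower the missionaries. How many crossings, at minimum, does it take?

9

Counting alone: each trip to cell block B takes at most 3 across and each return brings at least 1 back, so after t trips out (and t−1 returns) at most 3t − (t−1) of the 8 are across; that first reaches 8 at t = 4, so at least 7 crossings are needed.
The safety rule pushes this higher. Following every safe sequence of crossings, the most of the 8 that can be at cell block B as the transport cart arrives there on crossing 7 is 7 — never all 8.
So no plan with fewer than 9 crossings exists, and this one achieves 9:
1. 2 cannibals → cell block B.  (cell block A: 4M 2C; cell block B: 0M 2C)
2. 1 cannibal ← cell block A.  (cell block A: 4M 3C; cell block B: 0M 1C)
3. 3 cannibals → cell block B.  (cell block A: 4M 0C; cell block B: 0M 4C)
4. 1 cannibal ← cell block A.  (cell block A: 4M 1C; cell block B: 0M 3C)
5. 3 missionaries → cell block B.  (cell block A: 1M 1C; cell block B: 3M 3C)
6. 1 missionary and 1 cannibal ← cell block A.  (cell block A: 2M 2C; cell block B: 2M 2C)
7. 2 missionaries → cell block B.  (cell block A: 0M 2C; cell block B: 4M 2C)
8. 1 cannibal ← cell block A.  (cell block A: 0M 3C; cell block B: 4M 1C)
9. 3 cannibals → cell block B.  (cell block A: 0M 0C; cell block B: 4M 4C)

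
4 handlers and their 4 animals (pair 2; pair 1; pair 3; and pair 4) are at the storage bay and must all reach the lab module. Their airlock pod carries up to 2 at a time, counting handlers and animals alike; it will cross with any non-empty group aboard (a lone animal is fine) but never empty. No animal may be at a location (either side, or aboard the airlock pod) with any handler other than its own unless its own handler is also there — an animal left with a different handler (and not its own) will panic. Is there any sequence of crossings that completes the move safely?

No

Following every safe sequence of crossings from the start, the most of the 8 that can be at the lab module as the airlock pod arrives there on crossings 1, 3, 5 is 2, 3, 4 respectively; the best ever achieved is 4 of 8.
From crossing 7 on, no configuration arises that was not already reachable earlier: only 44 distinct safe configurations (who is on which side, and where the airlock pod is) can ever be reached, none of them has everyone across, and every continuation just revisits them. So no valid plan exists.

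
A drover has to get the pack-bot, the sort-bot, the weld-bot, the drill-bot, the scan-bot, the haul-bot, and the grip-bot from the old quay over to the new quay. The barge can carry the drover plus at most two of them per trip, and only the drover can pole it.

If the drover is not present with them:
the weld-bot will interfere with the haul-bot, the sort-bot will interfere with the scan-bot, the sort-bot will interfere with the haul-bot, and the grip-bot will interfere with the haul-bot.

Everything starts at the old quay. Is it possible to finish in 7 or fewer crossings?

Yes

Yes — this plan uses 7 crossings (≤ 7):
1. Drover goes to the new quay with the haul-bot and the sort-bot.
2. Drover goes back to the old quay with the haul-bot.
3. Drover goes to the new quay with the grip-bot and the weld-bot.
4. Drover goes back to the old quay alone.
5. Drover goes to the new quay with the drill-bot and the pack-bot.
6. Drover goes back to the old quay alone.
7. Drover goes to the new quay with the haul-bot and the scan-bot.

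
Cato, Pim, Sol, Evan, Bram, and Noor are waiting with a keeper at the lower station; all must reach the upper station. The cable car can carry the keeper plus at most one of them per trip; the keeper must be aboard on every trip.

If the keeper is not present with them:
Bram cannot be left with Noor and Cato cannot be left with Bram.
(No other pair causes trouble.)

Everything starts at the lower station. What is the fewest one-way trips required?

Counting alone: the keeper can take at most 1 across per trip to the upper station, so moving all 6 needs at least 6 loaded trips out, with a return between consecutive ones — at least 11 crossings.
The safety rule pushes this higher. Following every safe sequence of crossings, the most of the 6 that can be at the upper station as the cable car arrives there on crossing 11 is 5 — never all 6.
So no plan with fewer than 13 crossings exists, and this one achieves 13:
1. Keeper goes to the upper station with Bram.  [the lower station: Cato, Evan, Noor, Pim, Sol | the upper station: Bram]
2. Keeper goes back to the lower station alone.  [the lower station: Cato, Evan, Noor, Pim, Sol | the upper station: Bram]
3. Keeper goes to the upper station with Cato.  [the lower station: Evan, Noor, Pim, Sol | the upper station: Bram, Cato]
4. Keeper goes back to the lower station with Bram.  [the lower station: Bram, Evan, Noor, Pim, Sol | the upper station: Cato]
5. Keeper goes to the upper station with Noor.  [the lower station: Bram, Evan, Pim, Sol | the upper station: Cato, Noor]
6. Keeper goes back to the lower station alone.  [the lower station: Bram, Evan, Pim, Sol | the upper station: Cato, Noor]
7. Keeper goes to the upper station with Pim.  [the lower station: Bram, Evan, Sol | the upper station: Cato, Noor, Pim]
8. Keeper goes back to the lower station alone.  [the lower station: Bram, Evan, Sol | the upper station: Cato, Noor, Pim]
9. Keeper goes to the upper station with Sol.  [the lower station: Bram, Evan | the upper station: Cato, Noor, Pim, Sol]
10. Keeper goes back to the lower station alone.  [the lower station: Bram, Evan | the upper station: Cato, Noor, Pim, Sol]
11. Keeper goes to the upper station with Evan.  [the lower station: Bram | the upper station: Cato, Evan, Noor, Pim, Sol]
12. Keeper goes back to the lower station alone.  [the lower station: Bram | the upper station: Cato, Evan, Noor, Pim, Sol]
13. Keeper goes to the upper station with Bram.  [the lower station: — | the upper station: Bram, Cato, Evan, Noor, Pim, Sol]

13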